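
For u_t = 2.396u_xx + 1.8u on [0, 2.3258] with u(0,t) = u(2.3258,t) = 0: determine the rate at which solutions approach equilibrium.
Eigenvalues: λₙ = 2.396n²π²/2.3258² - 1.8.
First three modes:
  n=1: λ₁ = 2.396π²/2.3258² - 1.8 ≈ 2.572
  n=2: λ₂ = 9.584π²/2.3258² - 1.8 ≈ 15.686
  n=3: λ₃ = 21.564π²/2.3258² - 1.8 ≈ 37.545
Since 2.396π²/2.3258² ≈ 4.372 > 1.8, all λₙ > 0.
The n=1 mode decays slowest → dominates as t → ∞.
Asymptotic: u ~ c₁ sin(πx/2.3258) e^{-λ₁t} with decay rate λ₁ ≈ 2.572.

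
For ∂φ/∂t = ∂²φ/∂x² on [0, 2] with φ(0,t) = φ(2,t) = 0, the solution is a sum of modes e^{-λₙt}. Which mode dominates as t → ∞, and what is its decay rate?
Eigenvalues: λₙ = n²π²/2².
First three modes:
  n=1: λ₁ = π²/2² ≈ 2.467
  n=2: λ₂ = 4π²/2² ≈ 9.87 (4× faster decay)
  n=3: λ₃ = 9π²/2² ≈ 22.207 (9× faster decay)
As t → ∞, higher modes decay exponentially faster. The n=1 mode dominates: φ ~ c₁ sin(πx/2) e^{-λ₁t}.
Decay rate: λ₁ = π²/2² ≈ 2.467.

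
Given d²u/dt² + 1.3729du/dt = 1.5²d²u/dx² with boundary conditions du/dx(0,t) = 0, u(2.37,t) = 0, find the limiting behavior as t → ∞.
u → 0. Damping (γ=1.3729) dissipates energy; oscillations decay exponentially.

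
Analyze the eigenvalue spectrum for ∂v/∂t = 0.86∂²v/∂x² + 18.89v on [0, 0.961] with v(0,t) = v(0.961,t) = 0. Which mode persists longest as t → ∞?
Eigenvalues: λₙ = 0.86n²π²/0.961² - 18.89.
First three modes:
  n=1: λ₁ = 0.86π²/0.961² - 18.89 ≈ -9.699
  n=2: λ₂ = 3.44π²/0.961² - 18.89 ≈ 17.873
  n=3: λ₃ = 7.74π²/0.961² - 18.89 ≈ 63.827
Since 0.86π²/0.961² ≈ 9.191 < 18.89, λ₁ < 0.
The n=1 mode grows fastest (−λₙ is largest for n=1) → dominates.
Asymptotic: v ~ c₁ sin(πx/0.961) e^{9.699t} (exponential growth at rate −λ₁ ≈ 9.699).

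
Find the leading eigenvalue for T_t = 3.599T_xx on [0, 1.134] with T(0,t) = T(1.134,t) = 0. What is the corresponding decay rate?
Eigenvalues: λₙ = 3.599n²π²/1.134².
First three modes:
  n=1: λ₁ = 3.599π²/1.134² ≈ 27.622
  n=2: λ₂ = 14.396π²/1.134² ≈ 110.488 (4× faster decay)
  n=3: λ₃ = 32.391π²/1.134² ≈ 248.598 (9× faster decay)
As t → ∞, higher modes decay exponentially faster. The n=1 mode dominates: T ~ c₁ sin(πx/1.134) e^{-λ₁t}.
Decay rate: λ₁ = 3.599π²/1.134² ≈ 27.622.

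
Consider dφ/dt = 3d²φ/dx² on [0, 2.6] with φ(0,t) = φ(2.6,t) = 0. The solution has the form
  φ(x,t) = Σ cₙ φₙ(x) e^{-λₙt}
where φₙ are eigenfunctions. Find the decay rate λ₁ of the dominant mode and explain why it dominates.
Eigenvalues: λₙ = 3n²π²/2.6².
First three modes:
  n=1: λ₁ = 3π²/2.6² ≈ 4.38
  n=2: λ₂ = 12π²/2.6² ≈ 17.52 (4× faster decay)
  n=3: λ₃ = 27π²/2.6² ≈ 39.42 (9× faster decay)
As t → ∞, higher modes decay exponentially faster. The n=1 mode dominates: φ ~ c₁ sin(πx/2.6) e^{-λ₁t}.
Decay rate: λ₁ = 3π²/2.6² ≈ 4.38.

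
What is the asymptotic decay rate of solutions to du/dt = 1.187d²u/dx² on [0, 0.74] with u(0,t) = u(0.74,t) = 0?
Eigenvalues: λₙ = 1.187n²π²/0.74².
First three modes:
  n=1: λ₁ = 1.187π²/0.74² ≈ 21.394
  n=2: λ₂ = 4.748π²/0.74² ≈ 85.575 (4× faster decay)
  n=3: λ₃ = 10.683π²/0.74² ≈ 192.544 (9× faster decay)
As t → ∞, higher modes decay exponentially faster. The n=1 mode dominates: u ~ c₁ sin(πx/0.74) e^{-λ₁t}.
Decay rate: λ₁ = 1.187π²/0.74² ≈ 21.394.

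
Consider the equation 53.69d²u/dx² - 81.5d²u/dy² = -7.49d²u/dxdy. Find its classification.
Rewriting in standard form: 53.69d²u/dx² + 7.49d²u/dxdy - 81.5d²u/dy² = 0. Hyperbolic. (A = 53.69, B = 7.49, C = -81.5 gives B² - 4AC = 17559.0401.)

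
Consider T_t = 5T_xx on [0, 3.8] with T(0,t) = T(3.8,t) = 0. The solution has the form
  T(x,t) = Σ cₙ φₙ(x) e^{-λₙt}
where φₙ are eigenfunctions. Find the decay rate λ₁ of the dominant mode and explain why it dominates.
Eigenvalues: λₙ = 5n²π²/3.8².
First three modes:
  n=1: λ₁ = 5π²/3.8² ≈ 3.417
  n=2: λ₂ = 20π²/3.8² ≈ 13.67 (4× faster decay)
  n=3: λ₃ = 45π²/3.8² ≈ 30.757 (9× faster decay)
As t → ∞, higher modes decay exponentially faster. The n=1 mode dominates: T ~ c₁ sin(πx/3.8) e^{-λ₁t}.
Decay rate: λ₁ = 5π²/3.8² ≈ 3.417.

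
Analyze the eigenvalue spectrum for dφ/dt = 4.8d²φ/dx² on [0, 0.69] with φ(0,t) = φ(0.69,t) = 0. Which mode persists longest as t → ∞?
Eigenvalues: λₙ = 4.8n²π²/0.69².
First three modes:
  n=1: λ₁ = 4.8π²/0.69² ≈ 99.505
  n=2: λ₂ = 19.2π²/0.69² ≈ 398.018 (4× faster decay)
  n=3: λ₃ = 43.2π²/0.69² ≈ 895.541 (9× faster decay)
As t → ∞, higher modes decay exponentially faster. The n=1 mode dominates: φ ~ c₁ sin(πx/0.69) e^{-λ₁t}.
Decay rate: λ₁ = 4.8π²/0.69² ≈ 99.505.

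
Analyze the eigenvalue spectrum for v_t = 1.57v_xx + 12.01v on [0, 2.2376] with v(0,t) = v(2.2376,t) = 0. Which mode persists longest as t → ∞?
Eigenvalues: λₙ = 1.57n²π²/2.2376² - 12.01.
First three modes:
  n=1: λ₁ = 1.57π²/2.2376² - 12.01 ≈ -8.915
  n=2: λ₂ = 6.28π²/2.2376² - 12.01 ≈ 0.369
  n=3: λ₃ = 14.13π²/2.2376² - 12.01 ≈ 15.843
Since 1.57π²/2.2376² ≈ 3.095 < 12.01, λ₁ < 0.
The n=1 mode grows fastest (−λₙ is largest for n=1) → dominates.
Asymptotic: v ~ c₁ sin(πx/2.2376) e^{8.915t} (exponential growth at rate −λ₁ ≈ 8.915).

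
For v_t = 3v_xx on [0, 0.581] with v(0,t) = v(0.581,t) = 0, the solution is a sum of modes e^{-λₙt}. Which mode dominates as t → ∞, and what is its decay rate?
Eigenvalues: λₙ = 3n²π²/0.581².
First three modes:
  n=1: λ₁ = 3π²/0.581² ≈ 87.714
  n=2: λ₂ = 12π²/0.581² ≈ 350.856 (4× faster decay)
  n=3: λ₃ = 27π²/0.581² ≈ 789.426 (9× faster decay)
As t → ∞, higher modes decay exponentially faster. The n=1 mode dominates: v ~ c₁ sin(πx/0.581) e^{-λ₁t}.
Decay rate: λ₁ = 3π²/0.581² ≈ 87.714.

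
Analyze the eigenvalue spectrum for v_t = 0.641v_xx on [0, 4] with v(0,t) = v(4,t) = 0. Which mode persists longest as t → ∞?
Eigenvalues: λₙ = 0.641n²π²/4².
First three modes:
  n=1: λ₁ = 0.641π²/4² ≈ 0.395
  n=2: λ₂ = 2.564π²/4² ≈ 1.582 (4× faster decay)
  n=3: λ₃ = 5.769π²/4² ≈ 3.559 (9× faster decay)
As t → ∞, higher modes decay exponentially faster. The n=1 mode dominates: v ~ c₁ sin(πx/4) e^{-λ₁t}.
Decay rate: λ₁ = 0.641π²/4² ≈ 0.395.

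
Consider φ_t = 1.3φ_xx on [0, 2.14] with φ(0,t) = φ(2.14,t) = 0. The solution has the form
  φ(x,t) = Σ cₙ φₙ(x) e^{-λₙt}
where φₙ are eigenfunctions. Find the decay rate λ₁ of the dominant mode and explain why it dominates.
Eigenvalues: λₙ = 1.3n²π²/2.14².
First three modes:
  n=1: λ₁ = 1.3π²/2.14² ≈ 2.802
  n=2: λ₂ = 5.2π²/2.14² ≈ 11.207 (4× faster decay)
  n=3: λ₃ = 11.7π²/2.14² ≈ 25.215 (9× faster decay)
As t → ∞, higher modes decay exponentially faster. The n=1 mode dominates: φ ~ c₁ sin(πx/2.14) e^{-λ₁t}.
Decay rate: λ₁ = 1.3π²/2.14² ≈ 2.802.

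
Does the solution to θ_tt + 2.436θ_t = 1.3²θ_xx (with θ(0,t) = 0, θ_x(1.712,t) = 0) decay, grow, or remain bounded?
θ → 0. Damping (γ=2.436) dissipates energy; oscillations decay exponentially.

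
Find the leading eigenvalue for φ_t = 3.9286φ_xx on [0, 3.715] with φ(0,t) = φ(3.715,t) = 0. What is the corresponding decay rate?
Eigenvalues: λₙ = 3.9286n²π²/3.715².
First three modes:
  n=1: λ₁ = 3.9286π²/3.715² ≈ 2.809
  n=2: λ₂ = 15.7144π²/3.715² ≈ 11.238 (4× faster decay)
  n=3: λ₃ = 35.3574π²/3.715² ≈ 25.285 (9× faster decay)
As t → ∞, higher modes decay exponentially faster. The n=1 mode dominates: φ ~ c₁ sin(πx/3.715) e^{-λ₁t}.
Decay rate: λ₁ = 3.9286π²/3.715² ≈ 2.809.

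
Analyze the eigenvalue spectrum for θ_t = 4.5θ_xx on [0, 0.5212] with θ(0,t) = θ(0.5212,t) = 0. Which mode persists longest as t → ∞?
Eigenvalues: λₙ = 4.5n²π²/0.5212².
First three modes:
  n=1: λ₁ = 4.5π²/0.5212² ≈ 163.495
  n=2: λ₂ = 18π²/0.5212² ≈ 653.978 (4× faster decay)
  n=3: λ₃ = 40.5π²/0.5212² ≈ 1471.452 (9× faster decay)
As t → ∞, higher modes decay exponentially faster. The n=1 mode dominates: θ ~ c₁ sin(πx/0.5212) e^{-λ₁t}.
Decay rate: λ₁ = 4.5π²/0.5212² ≈ 163.495.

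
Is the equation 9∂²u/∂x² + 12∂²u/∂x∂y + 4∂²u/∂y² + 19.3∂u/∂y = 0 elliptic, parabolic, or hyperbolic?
Computing B² - 4AC with A = 9, B = 12, C = 4: discriminant = 0 (zero). Answer: parabolic.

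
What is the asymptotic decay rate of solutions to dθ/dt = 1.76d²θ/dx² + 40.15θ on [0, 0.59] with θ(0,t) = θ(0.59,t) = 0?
Eigenvalues: λₙ = 1.76n²π²/0.59² - 40.15.
First three modes:
  n=1: λ₁ = 1.76π²/0.59² - 40.15 ≈ 9.751
  n=2: λ₂ = 7.04π²/0.59² - 40.15 ≈ 159.454
  n=3: λ₃ = 15.84π²/0.59² - 40.15 ≈ 408.958
Since 1.76π²/0.59² ≈ 49.901 > 40.15, all λₙ > 0.
The n=1 mode decays slowest → dominates as t → ∞.
Asymptotic: θ ~ c₁ sin(πx/0.59) e^{-λ₁t} with decay rate λ₁ ≈ 9.751.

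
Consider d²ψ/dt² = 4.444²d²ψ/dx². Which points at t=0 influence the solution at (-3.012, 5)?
Domain of dependence: [-25.232, 19.208]. Signals travel at speed 4.444, so data within |x - -3.012| ≤ 4.444·5 = 22.22 can reach the point.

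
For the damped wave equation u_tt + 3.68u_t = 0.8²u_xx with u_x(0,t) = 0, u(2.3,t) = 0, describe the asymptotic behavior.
u → 0. Damping (γ=3.68) dissipates energy; oscillations decay exponentially.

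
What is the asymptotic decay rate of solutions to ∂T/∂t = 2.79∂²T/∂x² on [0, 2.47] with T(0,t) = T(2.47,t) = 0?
Eigenvalues: λₙ = 2.79n²π²/2.47².
First three modes:
  n=1: λ₁ = 2.79π²/2.47² ≈ 4.513
  n=2: λ₂ = 11.16π²/2.47² ≈ 18.054 (4× faster decay)
  n=3: λ₃ = 25.11π²/2.47² ≈ 40.621 (9× faster decay)
As t → ∞, higher modes decay exponentially faster. The n=1 mode dominates: T ~ c₁ sin(πx/2.47) e^{-λ₁t}.
Decay rate: λ₁ = 2.79π²/2.47² ≈ 4.513.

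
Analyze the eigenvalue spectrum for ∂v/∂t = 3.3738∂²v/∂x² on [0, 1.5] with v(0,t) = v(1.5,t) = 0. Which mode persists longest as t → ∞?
Eigenvalues: λₙ = 3.3738n²π²/1.5².
First three modes:
  n=1: λ₁ = 3.3738π²/1.5² ≈ 14.799
  n=2: λ₂ = 13.4952π²/1.5² ≈ 59.197 (4× faster decay)
  n=3: λ₃ = 30.3642π²/1.5² ≈ 133.192 (9× faster decay)
As t → ∞, higher modes decay exponentially faster. The n=1 mode dominates: v ~ c₁ sin(πx/1.5) e^{-λ₁t}.
Decay rate: λ₁ = 3.3738π²/1.5² ≈ 14.799.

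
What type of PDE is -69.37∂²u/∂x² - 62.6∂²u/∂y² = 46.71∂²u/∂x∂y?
Rewriting in standard form: -69.37∂²u/∂x² - 46.71∂²u/∂x∂y - 62.6∂²u/∂y² = 0. With A = -69.37, B = -46.71, C = -62.6, the discriminant is -15188.4239. This is an elliptic PDE.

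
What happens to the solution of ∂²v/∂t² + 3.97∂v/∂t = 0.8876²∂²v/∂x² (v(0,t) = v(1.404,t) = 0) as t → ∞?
v → 0. Damping (γ=3.97) dissipates energy; oscillations decay exponentially.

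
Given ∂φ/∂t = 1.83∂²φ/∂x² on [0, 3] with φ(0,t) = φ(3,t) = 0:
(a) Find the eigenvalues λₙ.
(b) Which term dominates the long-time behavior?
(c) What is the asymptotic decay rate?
Eigenvalues: λₙ = 1.83n²π²/3².
First three modes:
  n=1: λ₁ = 1.83π²/3² ≈ 2.007
  n=2: λ₂ = 7.32π²/3² ≈ 8.027 (4× faster decay)
  n=3: λ₃ = 16.47π²/3² ≈ 18.061 (9× faster decay)
As t → ∞, higher modes decay exponentially faster. The n=1 mode dominates: φ ~ c₁ sin(πx/3) e^{-λ₁t}.
Decay rate: λ₁ = 1.83π²/3² ≈ 2.007.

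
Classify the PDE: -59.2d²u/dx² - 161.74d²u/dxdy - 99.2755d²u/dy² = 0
A = -59.2, B = -161.74, C = -99.2755. Discriminant B² - 4AC = 2651.3892. Since 2651.3892 > 0, hyperbolic.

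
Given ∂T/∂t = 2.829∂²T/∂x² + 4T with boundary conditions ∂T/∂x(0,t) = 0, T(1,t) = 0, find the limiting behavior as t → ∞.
T → 0. Diffusion dominates reaction (r=4 < κπ²/(4L²)≈6.98); solution decays.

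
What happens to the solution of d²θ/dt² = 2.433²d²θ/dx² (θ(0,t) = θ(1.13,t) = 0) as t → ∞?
θ oscillates (no decay). Energy is conserved; the solution oscillates indefinitely as standing waves.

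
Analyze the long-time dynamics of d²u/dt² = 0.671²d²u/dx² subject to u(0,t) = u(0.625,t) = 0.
Long-time behavior: u oscillates (no decay). Energy is conserved; the solution oscillates indefinitely as standing waves.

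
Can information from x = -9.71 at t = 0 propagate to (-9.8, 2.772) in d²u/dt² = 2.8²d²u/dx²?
Yes. The domain of dependence is [-17.5616, -2.0384], and -9.71 ∈ [-17.5616, -2.0384].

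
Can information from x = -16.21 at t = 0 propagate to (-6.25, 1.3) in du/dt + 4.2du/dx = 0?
No. Only data at x = -11.71 affects (-6.25, 1.3). Advection has one-way propagation along characteristics.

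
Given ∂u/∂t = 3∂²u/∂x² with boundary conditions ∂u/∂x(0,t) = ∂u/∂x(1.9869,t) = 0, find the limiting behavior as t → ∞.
u → constant (steady state). Heat is conserved (no flux at boundaries); solution approaches the spatial average.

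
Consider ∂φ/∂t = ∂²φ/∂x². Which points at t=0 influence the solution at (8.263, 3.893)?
The entire real line. The heat equation has infinite propagation speed: any initial disturbance instantly affects all points (though exponentially small far away).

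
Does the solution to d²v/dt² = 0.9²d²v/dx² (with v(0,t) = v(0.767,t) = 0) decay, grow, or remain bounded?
v oscillates (no decay). Energy is conserved; the solution oscillates indefinitely as standing waves.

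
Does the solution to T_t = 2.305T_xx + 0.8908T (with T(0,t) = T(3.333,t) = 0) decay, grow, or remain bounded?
T → 0. Diffusion dominates reaction (r=0.8908 < κπ²/L²≈2.05); solution decays.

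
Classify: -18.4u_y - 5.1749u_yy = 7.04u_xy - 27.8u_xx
Rewriting in standard form: 27.8u_xx - 7.04u_xy - 5.1749u_yy - 18.4u_y = 0. Hyperbolic (discriminant = 625.01048).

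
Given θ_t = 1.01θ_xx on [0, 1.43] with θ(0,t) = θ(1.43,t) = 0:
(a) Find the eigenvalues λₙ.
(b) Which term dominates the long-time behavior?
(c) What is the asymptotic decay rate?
Eigenvalues: λₙ = 1.01n²π²/1.43².
First three modes:
  n=1: λ₁ = 1.01π²/1.43² ≈ 4.875
  n=2: λ₂ = 4.04π²/1.43² ≈ 19.499 (4× faster decay)
  n=3: λ₃ = 9.09π²/1.43² ≈ 43.872 (9× faster decay)
As t → ∞, higher modes decay exponentially faster. The n=1 mode dominates: θ ~ c₁ sin(πx/1.43) e^{-λ₁t}.
Decay rate: λ₁ = 1.01π²/1.43² ≈ 4.875.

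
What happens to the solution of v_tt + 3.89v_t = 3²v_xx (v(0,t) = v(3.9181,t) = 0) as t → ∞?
v → 0. Damping (γ=3.89) dissipates energy; oscillations decay exponentially.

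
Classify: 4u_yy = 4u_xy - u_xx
Rewriting in standard form: u_xx - 4u_xy + 4u_yy = 0. Parabolic (discriminant = 0).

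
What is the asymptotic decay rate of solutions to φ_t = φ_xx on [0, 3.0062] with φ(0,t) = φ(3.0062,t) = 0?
Eigenvalues: λₙ = n²π²/3.0062².
First three modes:
  n=1: λ₁ = π²/3.0062² ≈ 1.092
  n=2: λ₂ = 4π²/3.0062² ≈ 4.368 (4× faster decay)
  n=3: λ₃ = 9π²/3.0062² ≈ 9.829 (9× faster decay)
As t → ∞, higher modes decay exponentially faster. The n=1 mode dominates: φ ~ c₁ sin(πx/3.0062) e^{-λ₁t}.
Decay rate: λ₁ = π²/3.0062² ≈ 1.092.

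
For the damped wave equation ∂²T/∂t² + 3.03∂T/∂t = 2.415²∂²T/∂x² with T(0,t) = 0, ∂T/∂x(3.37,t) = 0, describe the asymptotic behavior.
T → 0. Damping (γ=3.03) dissipates energy; oscillations decay exponentially.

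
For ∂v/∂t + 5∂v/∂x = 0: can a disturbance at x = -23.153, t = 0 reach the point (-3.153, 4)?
Yes. The characteristic through (-3.153, 4) passes through x = -23.153.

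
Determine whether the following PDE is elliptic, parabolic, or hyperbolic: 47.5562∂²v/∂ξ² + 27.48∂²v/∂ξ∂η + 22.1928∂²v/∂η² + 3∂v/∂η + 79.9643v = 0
Coefficients: A = 47.5562, B = 27.48, C = 22.1928. B² - 4AC = -3466.47054144, which is negative, so the equation is elliptic.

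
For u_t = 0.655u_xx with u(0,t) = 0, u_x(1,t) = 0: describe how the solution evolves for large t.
u → 0. Heat escapes through the Dirichlet boundary.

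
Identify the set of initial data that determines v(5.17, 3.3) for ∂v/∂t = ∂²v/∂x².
The entire real line. The heat equation has infinite propagation speed: any initial disturbance instantly affects all points (though exponentially small far away).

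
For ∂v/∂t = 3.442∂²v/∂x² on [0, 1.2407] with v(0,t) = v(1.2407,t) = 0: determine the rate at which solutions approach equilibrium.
Eigenvalues: λₙ = 3.442n²π²/1.2407².
First three modes:
  n=1: λ₁ = 3.442π²/1.2407² ≈ 22.069
  n=2: λ₂ = 13.768π²/1.2407² ≈ 88.275 (4× faster decay)
  n=3: λ₃ = 30.978π²/1.2407² ≈ 198.618 (9× faster decay)
As t → ∞, higher modes decay exponentially faster. The n=1 mode dominates: v ~ c₁ sin(πx/1.2407) e^{-λ₁t}.
Decay rate: λ₁ = 3.442π²/1.2407² ≈ 22.069.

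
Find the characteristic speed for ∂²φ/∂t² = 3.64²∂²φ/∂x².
Speed = 3.64. Information travels along characteristics x = x₀ ± 3.64t.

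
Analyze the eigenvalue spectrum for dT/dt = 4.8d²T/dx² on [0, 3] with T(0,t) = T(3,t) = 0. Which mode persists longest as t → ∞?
Eigenvalues: λₙ = 4.8n²π²/3².
First three modes:
  n=1: λ₁ = 4.8π²/3² ≈ 5.264
  n=2: λ₂ = 19.2π²/3² ≈ 21.055 (4× faster decay)
  n=3: λ₃ = 43.2π²/3² ≈ 47.374 (9× faster decay)
As t → ∞, higher modes decay exponentially faster. The n=1 mode dominates: T ~ c₁ sin(πx/3) e^{-λ₁t}.
Decay rate: λ₁ = 4.8π²/3² ≈ 5.264.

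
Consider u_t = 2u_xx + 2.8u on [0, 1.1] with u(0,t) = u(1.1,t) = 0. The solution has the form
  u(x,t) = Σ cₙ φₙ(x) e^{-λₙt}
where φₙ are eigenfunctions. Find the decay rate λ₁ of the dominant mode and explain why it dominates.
Eigenvalues: λₙ = 2n²π²/1.1² - 2.8.
First three modes:
  n=1: λ₁ = 2π²/1.1² - 2.8 ≈ 13.513
  n=2: λ₂ = 8π²/1.1² - 2.8 ≈ 62.454
  n=3: λ₃ = 18π²/1.1² - 2.8 ≈ 144.021
Since 2π²/1.1² ≈ 16.313 > 2.8, all λₙ > 0.
The n=1 mode decays slowest → dominates as t → ∞.
Asymptotic: u ~ c₁ sin(πx/1.1) e^{-λ₁t} with decay rate λ₁ ≈ 13.513.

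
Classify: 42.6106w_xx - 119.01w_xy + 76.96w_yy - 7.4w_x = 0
Hyperbolic (discriminant = 1046.132996).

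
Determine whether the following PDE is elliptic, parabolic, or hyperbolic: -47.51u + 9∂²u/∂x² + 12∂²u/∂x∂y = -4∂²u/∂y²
Rewriting in standard form: 9∂²u/∂x² + 12∂²u/∂x∂y + 4∂²u/∂y² - 47.51u = 0. Coefficients: A = 9, B = 12, C = 4. B² - 4AC = 0, which is zero, so the equation is parabolic.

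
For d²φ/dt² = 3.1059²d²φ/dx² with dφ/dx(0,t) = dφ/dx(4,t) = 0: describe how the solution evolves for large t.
φ oscillates about a mean that drifts linearly in t (generically unbounded; no decay). There is no damping, so the nonconstant modes persist as standing waves (energy conserved, no decay). But with Neumann conditions at both ends the constant mode has eigenvalue 0: the spatial mean M(t) of φ satisfies M'' = 0, so M(t) = M(0) + M'(0)·t. Unless the initial velocity has zero mean (∫φ_t(x,0)dx = 0), the solution grows linearly in t (unbounded, though not exponentially); if it does have zero mean, the solution stays bounded and simply oscillates.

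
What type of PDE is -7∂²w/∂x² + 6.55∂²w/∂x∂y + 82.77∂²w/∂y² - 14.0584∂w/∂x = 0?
With A = -7, B = 6.55, C = 82.77, the discriminant is 2360.4625. This is a hyperbolic PDE.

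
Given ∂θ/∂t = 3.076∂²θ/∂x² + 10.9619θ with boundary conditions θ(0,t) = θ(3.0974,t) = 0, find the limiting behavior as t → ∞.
θ grows unboundedly. Reaction dominates diffusion (r=10.9619 > κπ²/L²≈3.16); solution grows exponentially.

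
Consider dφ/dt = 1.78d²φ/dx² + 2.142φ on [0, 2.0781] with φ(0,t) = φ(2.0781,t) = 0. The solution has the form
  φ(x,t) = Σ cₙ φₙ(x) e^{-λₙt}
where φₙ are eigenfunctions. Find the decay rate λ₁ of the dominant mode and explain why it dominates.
Eigenvalues: λₙ = 1.78n²π²/2.0781² - 2.142.
First three modes:
  n=1: λ₁ = 1.78π²/2.0781² - 2.142 ≈ 1.926
  n=2: λ₂ = 7.12π²/2.0781² - 2.142 ≈ 14.13
  n=3: λ₃ = 16.02π²/2.0781² - 2.142 ≈ 34.47
Since 1.78π²/2.0781² ≈ 4.068 > 2.142, all λₙ > 0.
The n=1 mode decays slowest → dominates as t → ∞.
Asymptotic: φ ~ c₁ sin(πx/2.0781) e^{-λ₁t} with decay rate λ₁ ≈ 1.926.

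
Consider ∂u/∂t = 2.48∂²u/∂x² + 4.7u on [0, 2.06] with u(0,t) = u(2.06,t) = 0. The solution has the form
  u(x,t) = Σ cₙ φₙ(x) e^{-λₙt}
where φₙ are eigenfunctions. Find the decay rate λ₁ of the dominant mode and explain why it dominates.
Eigenvalues: λₙ = 2.48n²π²/2.06² - 4.7.
First three modes:
  n=1: λ₁ = 2.48π²/2.06² - 4.7 ≈ 1.068
  n=2: λ₂ = 9.92π²/2.06² - 4.7 ≈ 18.372
  n=3: λ₃ = 22.32π²/2.06² - 4.7 ≈ 47.211
Since 2.48π²/2.06² ≈ 5.768 > 4.7, all λₙ > 0.
The n=1 mode decays slowest → dominates as t → ∞.
Asymptotic: u ~ c₁ sin(πx/2.06) e^{-λ₁t} with decay rate λ₁ ≈ 1.068.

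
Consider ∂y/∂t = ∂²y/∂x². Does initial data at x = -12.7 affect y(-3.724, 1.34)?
Yes, for any finite x. The heat equation has infinite propagation speed, so all initial data affects all points at any t > 0.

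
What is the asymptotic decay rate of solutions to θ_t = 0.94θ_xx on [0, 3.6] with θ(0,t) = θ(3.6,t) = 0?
Eigenvalues: λₙ = 0.94n²π²/3.6².
First three modes:
  n=1: λ₁ = 0.94π²/3.6² ≈ 0.716
  n=2: λ₂ = 3.76π²/3.6² ≈ 2.863 (4× faster decay)
  n=3: λ₃ = 8.46π²/3.6² ≈ 6.443 (9× faster decay)
As t → ∞, higher modes decay exponentially faster. The n=1 mode dominates: θ ~ c₁ sin(πx/3.6) e^{-λ₁t}.
Decay rate: λ₁ = 0.94π²/3.6² ≈ 0.716.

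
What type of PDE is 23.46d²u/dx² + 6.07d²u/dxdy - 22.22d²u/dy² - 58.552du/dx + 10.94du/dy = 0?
With A = 23.46, B = 6.07, C = -22.22, the discriminant is 2121.9697. This is a hyperbolic PDE.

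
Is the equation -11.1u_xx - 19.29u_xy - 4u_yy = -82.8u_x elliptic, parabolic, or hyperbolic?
Rewriting in standard form: -11.1u_xx - 19.29u_xy - 4u_yy + 82.8u_x = 0. Computing B² - 4AC with A = -11.1, B = -19.29, C = -4: discriminant = 194.5041 (positive). Answer: hyperbolic.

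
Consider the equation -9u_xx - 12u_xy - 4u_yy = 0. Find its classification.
Parabolic. (A = -9, B = -12, C = -4 gives B² - 4AC = 0.)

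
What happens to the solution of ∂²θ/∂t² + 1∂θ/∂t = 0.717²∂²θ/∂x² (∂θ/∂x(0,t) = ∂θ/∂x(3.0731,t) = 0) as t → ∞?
θ → constant (steady state). Damping (γ=1) dissipates the nonconstant modes; with Neumann BCs the spatial average obeys M''+γM'=0 and tends to a finite limit.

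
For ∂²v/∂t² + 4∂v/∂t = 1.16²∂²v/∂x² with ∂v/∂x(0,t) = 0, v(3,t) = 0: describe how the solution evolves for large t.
v → 0. Damping (γ=4) dissipates energy; oscillations decay exponentially.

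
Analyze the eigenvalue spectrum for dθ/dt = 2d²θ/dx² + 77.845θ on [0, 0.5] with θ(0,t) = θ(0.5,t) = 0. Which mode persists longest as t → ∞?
Eigenvalues: λₙ = 2n²π²/0.5² - 77.845.
First three modes:
  n=1: λ₁ = 2π²/0.5² - 77.845 ≈ 1.112
  n=2: λ₂ = 8π²/0.5² - 77.845 ≈ 237.982
  n=3: λ₃ = 18π²/0.5² - 77.845 ≈ 632.767
Since 2π²/0.5² ≈ 78.957 > 77.845, all λₙ > 0.
The n=1 mode decays slowest → dominates as t → ∞.
Asymptotic: θ ~ c₁ sin(πx/0.5) e^{-λ₁t} with decay rate λ₁ ≈ 1.112.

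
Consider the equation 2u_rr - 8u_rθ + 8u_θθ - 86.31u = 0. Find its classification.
Parabolic. (A = 2, B = -8, C = 8 gives B² - 4AC = 0.)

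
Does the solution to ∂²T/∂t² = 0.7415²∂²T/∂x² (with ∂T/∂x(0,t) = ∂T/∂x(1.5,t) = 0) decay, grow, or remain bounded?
T oscillates about a mean that drifts linearly in t (generically unbounded; no decay). There is no damping, so the nonconstant modes persist as standing waves (energy conserved, no decay). But with Neumann conditions at both ends the constant mode has eigenvalue 0: the spatial mean M(t) of T satisfies M'' = 0, so M(t) = M(0) + M'(0)·t. Unless the initial velocity has zero mean (∫T_t(x,0)dx = 0), the solution grows linearly in t (unbounded, though not exponentially); if it does have zero mean, the solution stays bounded and simply oscillates.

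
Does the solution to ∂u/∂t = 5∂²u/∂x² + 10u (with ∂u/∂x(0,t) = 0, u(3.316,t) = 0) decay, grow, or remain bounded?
u grows unboundedly. Reaction dominates diffusion (r=10 > κπ²/(4L²)≈1.12); solution grows exponentially.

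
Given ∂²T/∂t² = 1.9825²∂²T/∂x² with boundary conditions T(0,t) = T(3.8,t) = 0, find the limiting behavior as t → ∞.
T oscillates (no decay). Energy is conserved; the solution oscillates indefinitely as standing waves.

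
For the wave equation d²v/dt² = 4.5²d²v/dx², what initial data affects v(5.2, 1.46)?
Domain of dependence: [-1.37, 11.77]. Signals travel at speed 4.5, so data within |x - 5.2| ≤ 4.5·1.46 = 6.57 can reach the point.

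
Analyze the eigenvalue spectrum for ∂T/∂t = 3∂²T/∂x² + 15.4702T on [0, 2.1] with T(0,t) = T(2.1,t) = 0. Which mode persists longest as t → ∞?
Eigenvalues: λₙ = 3n²π²/2.1² - 15.4702.
First three modes:
  n=1: λ₁ = 3π²/2.1² - 15.4702 ≈ -8.756
  n=2: λ₂ = 12π²/2.1² - 15.4702 ≈ 11.386
  n=3: λ₃ = 27π²/2.1² - 15.4702 ≈ 44.956
Since 3π²/2.1² ≈ 6.714 < 15.4702, λ₁ < 0.
The n=1 mode grows fastest (−λₙ is largest for n=1) → dominates.
Asymptotic: T ~ c₁ sin(πx/2.1) e^{8.756t} (exponential growth at rate −λ₁ ≈ 8.756).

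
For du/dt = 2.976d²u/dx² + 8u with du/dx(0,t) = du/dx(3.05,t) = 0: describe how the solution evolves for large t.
u grows unboundedly. With Neumann BCs the constant mode has diffusion eigenvalue 0, so any r > 0 makes it grow like e^(8t); solution grows exponentially.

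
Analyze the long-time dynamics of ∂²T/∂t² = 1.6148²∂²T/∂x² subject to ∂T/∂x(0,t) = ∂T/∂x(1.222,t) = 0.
Long-time behavior: T oscillates about a mean that drifts linearly in t (generically unbounded; no decay). There is no damping, so the nonconstant modes persist as standing waves (energy conserved, no decay). But with Neumann conditions at both ends the constant mode has eigenvalue 0: the spatial mean M(t) of T satisfies M'' = 0, so M(t) = M(0) + M'(0)·t. Unless the initial velocity has zero mean (∫T_t(x,0)dx = 0), the solution grows linearly in t (unbounded, though not exponentially); if it does have zero mean, the solution stays bounded and simply oscillates.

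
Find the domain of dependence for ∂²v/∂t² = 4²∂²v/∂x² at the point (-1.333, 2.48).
Domain of dependence: [-11.253, 8.587]. Signals travel at speed 4, so data within |x - -1.333| ≤ 4·2.48 = 9.92 can reach the point.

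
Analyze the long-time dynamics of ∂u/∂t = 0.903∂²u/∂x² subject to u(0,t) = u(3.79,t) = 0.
Long-time behavior: u → 0. Heat diffuses out through both boundaries.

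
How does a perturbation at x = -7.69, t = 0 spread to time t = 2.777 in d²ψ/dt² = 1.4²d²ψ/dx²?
Domain of influence: [-11.5778, -3.8022]. Data at x = -7.69 spreads outward at speed 1.4.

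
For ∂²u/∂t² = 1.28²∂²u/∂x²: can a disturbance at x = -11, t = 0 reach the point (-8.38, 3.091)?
Yes. The domain of dependence is [-12.33648, -4.42352], and -11 ∈ [-12.33648, -4.42352].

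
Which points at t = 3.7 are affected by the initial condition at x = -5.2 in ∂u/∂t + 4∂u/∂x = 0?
At x = 9.6. The characteristic carries data from (-5.2, 0) to (9.6, 3.7).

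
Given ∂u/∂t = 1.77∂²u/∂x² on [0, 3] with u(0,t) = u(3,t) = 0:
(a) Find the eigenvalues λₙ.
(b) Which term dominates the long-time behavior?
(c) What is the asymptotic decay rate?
Eigenvalues: λₙ = 1.77n²π²/3².
First three modes:
  n=1: λ₁ = 1.77π²/3² ≈ 1.941
  n=2: λ₂ = 7.08π²/3² ≈ 7.764 (4× faster decay)
  n=3: λ₃ = 15.93π²/3² ≈ 17.469 (9× faster decay)
As t → ∞, higher modes decay exponentially faster. The n=1 mode dominates: u ~ c₁ sin(πx/3) e^{-λ₁t}.
Decay rate: λ₁ = 1.77π²/3² ≈ 1.941.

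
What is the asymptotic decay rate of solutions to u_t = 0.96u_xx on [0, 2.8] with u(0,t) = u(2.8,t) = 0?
Eigenvalues: λₙ = 0.96n²π²/2.8².
First three modes:
  n=1: λ₁ = 0.96π²/2.8² ≈ 1.209
  n=2: λ₂ = 3.84π²/2.8² ≈ 4.834 (4× faster decay)
  n=3: λ₃ = 8.64π²/2.8² ≈ 10.877 (9× faster decay)
As t → ∞, higher modes decay exponentially faster. The n=1 mode dominates: u ~ c₁ sin(πx/2.8) e^{-λ₁t}.
Decay rate: λ₁ = 0.96π²/2.8² ≈ 1.209.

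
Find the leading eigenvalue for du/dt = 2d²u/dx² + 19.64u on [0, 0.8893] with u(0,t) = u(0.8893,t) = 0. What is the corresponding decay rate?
Eigenvalues: λₙ = 2n²π²/0.8893² - 19.64.
First three modes:
  n=1: λ₁ = 2π²/0.8893² - 19.64 ≈ 5.319
  n=2: λ₂ = 8π²/0.8893² - 19.64 ≈ 80.197
  n=3: λ₃ = 18π²/0.8893² - 19.64 ≈ 204.994
Since 2π²/0.8893² ≈ 24.959 > 19.64, all λₙ > 0.
The n=1 mode decays slowest → dominates as t → ∞.
Asymptotic: u ~ c₁ sin(πx/0.8893) e^{-λ₁t} with decay rate λ₁ ≈ 5.319.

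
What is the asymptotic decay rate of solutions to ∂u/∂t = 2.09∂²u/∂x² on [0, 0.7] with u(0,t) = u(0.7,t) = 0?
Eigenvalues: λₙ = 2.09n²π²/0.7².
First three modes:
  n=1: λ₁ = 2.09π²/0.7² ≈ 42.097
  n=2: λ₂ = 8.36π²/0.7² ≈ 168.388 (4× faster decay)
  n=3: λ₃ = 18.81π²/0.7² ≈ 378.872 (9× faster decay)
As t → ∞, higher modes decay exponentially faster. The n=1 mode dominates: u ~ c₁ sin(πx/0.7) e^{-λ₁t}.
Decay rate: λ₁ = 2.09π²/0.7² ≈ 42.097.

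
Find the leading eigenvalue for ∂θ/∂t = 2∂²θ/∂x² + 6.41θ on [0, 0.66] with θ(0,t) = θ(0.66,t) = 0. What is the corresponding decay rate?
Eigenvalues: λₙ = 2n²π²/0.66² - 6.41.
First three modes:
  n=1: λ₁ = 2π²/0.66² - 6.41 ≈ 38.905
  n=2: λ₂ = 8π²/0.66² - 6.41 ≈ 174.85
  n=3: λ₃ = 18π²/0.66² - 6.41 ≈ 401.425
Since 2π²/0.66² ≈ 45.315 > 6.41, all λₙ > 0.
The n=1 mode decays slowest → dominates as t → ∞.
Asymptotic: θ ~ c₁ sin(πx/0.66) e^{-λ₁t} with decay rate λ₁ ≈ 38.905.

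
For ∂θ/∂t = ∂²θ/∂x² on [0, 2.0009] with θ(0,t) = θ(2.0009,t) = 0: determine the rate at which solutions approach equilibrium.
Eigenvalues: λₙ = n²π²/2.0009².
First three modes:
  n=1: λ₁ = π²/2.0009² ≈ 2.465
  n=2: λ₂ = 4π²/2.0009² ≈ 9.861 (4× faster decay)
  n=3: λ₃ = 9π²/2.0009² ≈ 22.187 (9× faster decay)
As t → ∞, higher modes decay exponentially faster. The n=1 mode dominates: θ ~ c₁ sin(πx/2.0009) e^{-λ₁t}.
Decay rate: λ₁ = π²/2.0009² ≈ 2.465.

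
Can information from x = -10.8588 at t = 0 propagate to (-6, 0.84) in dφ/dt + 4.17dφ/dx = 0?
No. Only data at x = -9.5028 affects (-6, 0.84). Advection has one-way propagation along characteristics.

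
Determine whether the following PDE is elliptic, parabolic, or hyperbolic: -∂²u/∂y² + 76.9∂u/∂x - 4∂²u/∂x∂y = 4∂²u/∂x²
Rewriting in standard form: -4∂²u/∂x² - 4∂²u/∂x∂y - ∂²u/∂y² + 76.9∂u/∂x = 0. Coefficients: A = -4, B = -4, C = -1. B² - 4AC = 0, which is zero, so the equation is parabolic.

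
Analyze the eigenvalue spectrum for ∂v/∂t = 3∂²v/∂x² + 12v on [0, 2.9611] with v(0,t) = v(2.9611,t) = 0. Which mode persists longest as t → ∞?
Eigenvalues: λₙ = 3n²π²/2.9611² - 12.
First three modes:
  n=1: λ₁ = 3π²/2.9611² - 12 ≈ -8.623
  n=2: λ₂ = 12π²/2.9611² - 12 ≈ 1.507
  n=3: λ₃ = 27π²/2.9611² - 12 ≈ 18.392
Since 3π²/2.9611² ≈ 3.377 < 12, λ₁ < 0.
The n=1 mode grows fastest (−λₙ is largest for n=1) → dominates.
Asymptotic: v ~ c₁ sin(πx/2.9611) e^{8.623t} (exponential growth at rate −λ₁ ≈ 8.623).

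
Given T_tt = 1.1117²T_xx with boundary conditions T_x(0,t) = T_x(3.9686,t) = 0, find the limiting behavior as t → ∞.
T oscillates about a mean that drifts linearly in t (generically unbounded; no decay). There is no damping, so the nonconstant modes persist as standing waves (energy conserved, no decay). But with Neumann conditions at both ends the constant mode has eigenvalue 0: the spatial mean M(t) of T satisfies M'' = 0, so M(t) = M(0) + M'(0)·t. Unless the initial velocity has zero mean (∫T_t(x,0)dx = 0), the solution grows linearly in t (unbounded, though not exponentially); if it does have zero mean, the solution stays bounded and simply oscillates.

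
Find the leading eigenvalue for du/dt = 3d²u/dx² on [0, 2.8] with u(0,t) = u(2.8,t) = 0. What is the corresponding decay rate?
Eigenvalues: λₙ = 3n²π²/2.8².
First three modes:
  n=1: λ₁ = 3π²/2.8² ≈ 3.777
  n=2: λ₂ = 12π²/2.8² ≈ 15.107 (4× faster decay)
  n=3: λ₃ = 27π²/2.8² ≈ 33.99 (9× faster decay)
As t → ∞, higher modes decay exponentially faster. The n=1 mode dominates: u ~ c₁ sin(πx/2.8) e^{-λ₁t}.
Decay rate: λ₁ = 3π²/2.8² ≈ 3.777.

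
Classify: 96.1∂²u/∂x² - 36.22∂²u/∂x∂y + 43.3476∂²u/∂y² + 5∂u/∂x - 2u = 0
Elliptic (discriminant = -15350.92904).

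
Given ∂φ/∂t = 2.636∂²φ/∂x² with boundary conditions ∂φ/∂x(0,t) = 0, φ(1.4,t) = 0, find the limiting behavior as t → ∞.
φ → 0. Heat escapes through the Dirichlet boundary.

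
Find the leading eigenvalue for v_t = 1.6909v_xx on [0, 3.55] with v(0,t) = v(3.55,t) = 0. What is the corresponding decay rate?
Eigenvalues: λₙ = 1.6909n²π²/3.55².
First three modes:
  n=1: λ₁ = 1.6909π²/3.55² ≈ 1.324
  n=2: λ₂ = 6.7636π²/3.55² ≈ 5.297 (4× faster decay)
  n=3: λ₃ = 15.2181π²/3.55² ≈ 11.918 (9× faster decay)
As t → ∞, higher modes decay exponentially faster. The n=1 mode dominates: v ~ c₁ sin(πx/3.55) e^{-λ₁t}.
Decay rate: λ₁ = 1.6909π²/3.55² ≈ 1.324.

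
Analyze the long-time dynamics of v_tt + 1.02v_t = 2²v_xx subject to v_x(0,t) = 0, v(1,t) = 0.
Long-time behavior: v → 0. Damping (γ=1.02) dissipates energy; oscillations decay exponentially.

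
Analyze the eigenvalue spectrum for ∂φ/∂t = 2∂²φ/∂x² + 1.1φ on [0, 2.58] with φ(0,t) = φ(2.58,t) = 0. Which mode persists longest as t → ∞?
Eigenvalues: λₙ = 2n²π²/2.58² - 1.1.
First three modes:
  n=1: λ₁ = 2π²/2.58² - 1.1 ≈ 1.865
  n=2: λ₂ = 8π²/2.58² - 1.1 ≈ 10.762
  n=3: λ₃ = 18π²/2.58² - 1.1 ≈ 25.589
Since 2π²/2.58² ≈ 2.965 > 1.1, all λₙ > 0.
The n=1 mode decays slowest → dominates as t → ∞.
Asymptotic: φ ~ c₁ sin(πx/2.58) e^{-λ₁t} with decay rate λ₁ ≈ 1.865.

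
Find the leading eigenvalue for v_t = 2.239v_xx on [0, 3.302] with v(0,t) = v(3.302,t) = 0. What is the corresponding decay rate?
Eigenvalues: λₙ = 2.239n²π²/3.302².
First three modes:
  n=1: λ₁ = 2.239π²/3.302² ≈ 2.027
  n=2: λ₂ = 8.956π²/3.302² ≈ 8.107 (4× faster decay)
  n=3: λ₃ = 20.151π²/3.302² ≈ 18.241 (9× faster decay)
As t → ∞, higher modes decay exponentially faster. The n=1 mode dominates: v ~ c₁ sin(πx/3.302) e^{-λ₁t}.
Decay rate: λ₁ = 2.239π²/3.302² ≈ 2.027.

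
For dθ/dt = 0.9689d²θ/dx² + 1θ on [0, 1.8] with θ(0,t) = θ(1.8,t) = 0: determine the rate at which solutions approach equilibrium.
Eigenvalues: λₙ = 0.9689n²π²/1.8² - 1.
First three modes:
  n=1: λ₁ = 0.9689π²/1.8² - 1 ≈ 1.951
  n=2: λ₂ = 3.8756π²/1.8² - 1 ≈ 10.806
  n=3: λ₃ = 8.7201π²/1.8² - 1 ≈ 25.563
Since 0.9689π²/1.8² ≈ 2.951 > 1, all λₙ > 0.
The n=1 mode decays slowest → dominates as t → ∞.
Asymptotic: θ ~ c₁ sin(πx/1.8) e^{-λ₁t} with decay rate λ₁ ≈ 1.951.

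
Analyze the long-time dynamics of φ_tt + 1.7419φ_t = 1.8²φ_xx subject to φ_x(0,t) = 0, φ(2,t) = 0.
Long-time behavior: φ → 0. Damping (γ=1.7419) dissipates energy; oscillations decay exponentially.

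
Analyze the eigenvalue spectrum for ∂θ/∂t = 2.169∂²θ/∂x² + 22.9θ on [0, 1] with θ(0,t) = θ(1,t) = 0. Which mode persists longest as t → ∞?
Eigenvalues: λₙ = 2.169n²π²/1² - 22.9.
First three modes:
  n=1: λ₁ = 2.169π² - 22.9 ≈ -1.493
  n=2: λ₂ = 8.676π² - 22.9 ≈ 62.729
  n=3: λ₃ = 19.521π² - 22.9 ≈ 169.765
Since 2.169π² ≈ 21.407 < 22.9, λ₁ < 0.
The n=1 mode grows fastest (−λₙ is largest for n=1) → dominates.
Asymptotic: θ ~ c₁ sin(πx/1) e^{1.493t} (exponential growth at rate −λ₁ ≈ 1.493).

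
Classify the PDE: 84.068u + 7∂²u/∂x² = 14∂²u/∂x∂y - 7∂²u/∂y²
Rewriting in standard form: 7∂²u/∂x² - 14∂²u/∂x∂y + 7∂²u/∂y² + 84.068u = 0. A = 7, B = -14, C = 7. Discriminant B² - 4AC = 0. Since 0 = 0, parabolic.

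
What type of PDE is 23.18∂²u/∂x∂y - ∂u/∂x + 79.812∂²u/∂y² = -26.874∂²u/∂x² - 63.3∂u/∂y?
Rewriting in standard form: 26.874∂²u/∂x² + 23.18∂²u/∂x∂y + 79.812∂²u/∂y² - ∂u/∂x + 63.3∂u/∂y = 0. With A = 26.874, B = 23.18, C = 79.812, the discriminant is -8042.158352. This is an elliptic PDE.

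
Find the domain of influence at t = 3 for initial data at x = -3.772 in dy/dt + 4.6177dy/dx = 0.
At x = 10.0811. The characteristic carries data from (-3.772, 0) to (10.0811, 3).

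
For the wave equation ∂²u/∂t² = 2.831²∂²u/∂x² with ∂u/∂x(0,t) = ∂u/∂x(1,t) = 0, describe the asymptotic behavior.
u oscillates about a mean that drifts linearly in t (generically unbounded; no decay). There is no damping, so the nonconstant modes persist as standing waves (energy conserved, no decay). But with Neumann conditions at both ends the constant mode has eigenvalue 0: the spatial mean M(t) of u satisfies M'' = 0, so M(t) = M(0) + M'(0)·t. Unless the initial velocity has zero mean (∫u_t(x,0)dx = 0), the solution grows linearly in t (unbounded, though not exponentially); if it does have zero mean, the solution stays bounded and simply oscillates.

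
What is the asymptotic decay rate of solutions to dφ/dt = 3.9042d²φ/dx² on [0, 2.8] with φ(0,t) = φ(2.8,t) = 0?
Eigenvalues: λₙ = 3.9042n²π²/2.8².
First three modes:
  n=1: λ₁ = 3.9042π²/2.8² ≈ 4.915
  n=2: λ₂ = 15.6168π²/2.8² ≈ 19.66 (4× faster decay)
  n=3: λ₃ = 35.1378π²/2.8² ≈ 44.234 (9× faster decay)
As t → ∞, higher modes decay exponentially faster. The n=1 mode dominates: φ ~ c₁ sin(πx/2.8) e^{-λ₁t}.
Decay rate: λ₁ = 3.9042π²/2.8² ≈ 4.915.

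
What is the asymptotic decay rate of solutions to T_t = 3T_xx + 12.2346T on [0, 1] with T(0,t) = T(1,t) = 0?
Eigenvalues: λₙ = 3n²π²/1² - 12.2346.
First three modes:
  n=1: λ₁ = 3π² - 12.2346 ≈ 17.374
  n=2: λ₂ = 12π² - 12.2346 ≈ 106.201
  n=3: λ₃ = 27π² - 12.2346 ≈ 254.245
Since 3π² ≈ 29.609 > 12.2346, all λₙ > 0.
The n=1 mode decays slowest → dominates as t → ∞.
Asymptotic: T ~ c₁ sin(πx/1) e^{-λ₁t} with decay rate λ₁ ≈ 17.374.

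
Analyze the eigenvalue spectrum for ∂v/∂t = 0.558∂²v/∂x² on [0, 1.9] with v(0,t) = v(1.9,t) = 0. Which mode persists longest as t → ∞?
Eigenvalues: λₙ = 0.558n²π²/1.9².
First three modes:
  n=1: λ₁ = 0.558π²/1.9² ≈ 1.526
  n=2: λ₂ = 2.232π²/1.9² ≈ 6.102 (4× faster decay)
  n=3: λ₃ = 5.022π²/1.9² ≈ 13.73 (9× faster decay)
As t → ∞, higher modes decay exponentially faster. The n=1 mode dominates: v ~ c₁ sin(πx/1.9) e^{-λ₁t}.
Decay rate: λ₁ = 0.558π²/1.9² ≈ 1.526.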